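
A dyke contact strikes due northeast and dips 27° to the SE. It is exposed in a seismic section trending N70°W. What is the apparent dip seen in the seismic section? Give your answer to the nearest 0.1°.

The strike is due northeast and the section trends N70°W; the acute angle between them is β = 65°.
tan(apparent dip) = tan 27° · sin 65° = 0.4618
apparent dip = arctan 0.4618 = 24.79°

24.8°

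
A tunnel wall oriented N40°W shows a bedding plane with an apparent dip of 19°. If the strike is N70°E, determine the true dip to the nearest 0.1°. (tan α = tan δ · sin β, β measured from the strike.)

The section is 70° from the strike.
tan δ = tan α / sin β = tan 19° / sin 70° = 0.3443 / 0.9397 = 0.3664
true dip = arctan 0.3664 = 20.12°

20.1°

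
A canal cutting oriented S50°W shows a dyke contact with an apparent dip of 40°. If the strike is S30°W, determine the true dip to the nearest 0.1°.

67.8°

β = acute angle between strike S30°W and section S50°W = 20°.
tan δ = tan α / sin β = tan 40° / sin 20° = 0.8391 / 0.3420 = 2.4534
δ = arctan(2.4534) = 67.82°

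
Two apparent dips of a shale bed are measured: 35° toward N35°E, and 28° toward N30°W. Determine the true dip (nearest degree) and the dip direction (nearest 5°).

true dip 37°, dip direction 015°

The two traces are lines in the plane: v₁ = (sin 35°·cos 35°, cos 35°·cos 35°, −sin 35°), v₂ = (sin 330°·cos 28°, cos 330°·cos 28°, −sin 28°).
The plane normal is n = v₁ × v₂ ∝ (0.124, 0.474, 0.656).
tan δ = √(n_x²+n_y²)/n_z = 0.490/0.656, so δ = 36.8°.
Dip direction = azimuth of (n_x, n_y) = atan2(0.124, 0.474) = 15°.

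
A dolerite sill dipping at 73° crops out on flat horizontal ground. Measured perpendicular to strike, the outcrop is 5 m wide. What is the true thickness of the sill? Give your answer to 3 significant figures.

4.78 m

True thickness t = w · sin(dip) = 5 × sin 73°
t = 5 × 0.9563 = 4.782 m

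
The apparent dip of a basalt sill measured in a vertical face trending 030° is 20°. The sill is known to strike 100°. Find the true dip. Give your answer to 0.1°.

β = acute angle between strike 100° and section 030° = 70°.
tan δ = tan α / sin β = tan 20° / sin 70° = 0.3640 / 0.9397 = 0.3873
δ = arctan(0.3873) = 21.17°

21.2°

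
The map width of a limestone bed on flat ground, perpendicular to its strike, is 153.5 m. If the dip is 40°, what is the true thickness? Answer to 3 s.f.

98.7 m

True thickness t = w · sin(dip) = 153.5 × sin 40°
t = 153.5 × 0.6428 = 98.668 m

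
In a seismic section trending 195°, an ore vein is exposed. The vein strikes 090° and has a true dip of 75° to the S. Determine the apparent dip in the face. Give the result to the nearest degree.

Angle between strike (090°) and section (195°): β = 75°.
tan(apparent dip) = tan 75° · sin 75° = 3.6049
α = arctan(3.6049) = 74.50°

74°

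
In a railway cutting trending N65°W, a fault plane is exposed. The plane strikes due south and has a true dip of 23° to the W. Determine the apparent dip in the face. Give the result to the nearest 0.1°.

21.0°

Angle between strike (due south) and section (N65°W): β = 65°.
tan(apparent dip) = tan 23° · sin 65° = 0.3847
α = arctan(0.3847) = 21.04°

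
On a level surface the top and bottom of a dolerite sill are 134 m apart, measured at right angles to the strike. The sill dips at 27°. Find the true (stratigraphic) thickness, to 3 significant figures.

60.8 m

True thickness t = w · sin(dip) = 134 × sin 27°
t = 134 × 0.4540 = 60.835 m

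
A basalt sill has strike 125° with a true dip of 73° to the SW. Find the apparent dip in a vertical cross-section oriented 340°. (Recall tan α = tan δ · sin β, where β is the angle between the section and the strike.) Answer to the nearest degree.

62°

The section lies 35° from the strike.
tan α = tan 73° × sin 35° = 3.2709 × 0.5736 = 1.8761
apparent dip = arctan 1.8761 = 61.94°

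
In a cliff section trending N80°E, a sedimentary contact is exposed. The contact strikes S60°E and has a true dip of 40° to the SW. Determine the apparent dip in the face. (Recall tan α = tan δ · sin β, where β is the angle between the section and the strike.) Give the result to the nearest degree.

28°

The strike is S60°E and the section trends N80°E; the acute angle between them is β = 40°.
tan α = tan 40° × sin 40° = 0.8391 × 0.6428 = 0.5394
α = arctan(0.5394) = 28.34°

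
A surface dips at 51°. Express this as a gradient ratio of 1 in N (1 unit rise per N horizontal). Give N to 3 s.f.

1 in 0.810

1 : N means tan θ = 1/N, so N = 1/tan 51° = 1/1.2349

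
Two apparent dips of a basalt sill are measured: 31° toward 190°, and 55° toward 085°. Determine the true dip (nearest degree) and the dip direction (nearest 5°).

true dip 60°, dip direction 120°

The two traces are lines in the plane: v₁ = (sin 190°·cos 31°, cos 190°·cos 31°, −sin 31°), v₂ = (sin 85°·cos 55°, cos 85°·cos 55°, −sin 55°).
n = v₁ × v₂ = (0.717, -0.416, 0.475) (taken with n_z > 0).
tan δ = √(n_x²+n_y²)/n_z = 0.829/0.475, so δ = 60.2°.
Dip direction = atan2(0.717, -0.416) = 120° (azimuth of n's horizontal projection).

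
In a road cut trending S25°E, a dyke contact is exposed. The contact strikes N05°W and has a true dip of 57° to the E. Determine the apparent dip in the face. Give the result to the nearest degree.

28°

The section lies 20° from the strike.
tan α = tan 57° × sin 20° = 1.5399 × 0.3420 = 0.5267
α = arctan(0.5267) = 27.77°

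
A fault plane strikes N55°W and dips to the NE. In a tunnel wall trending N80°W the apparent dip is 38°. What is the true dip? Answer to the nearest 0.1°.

61.6°

The section is 25° from the strike.
tan δ = tan α / sin β = tan 38° / sin 25° = 0.7813 / 0.4226 = 1.8487
δ = arctan(1.8487) = 61.59°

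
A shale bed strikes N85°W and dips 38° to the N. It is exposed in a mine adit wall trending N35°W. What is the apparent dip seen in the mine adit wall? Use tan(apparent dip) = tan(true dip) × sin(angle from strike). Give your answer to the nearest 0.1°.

30.9°

The section lies 50° from the strike.
tan α = tan 38° × sin 50° = 0.7813 × 0.7660 = 0.5985
apparent dip = arctan 0.5985 = 30.90°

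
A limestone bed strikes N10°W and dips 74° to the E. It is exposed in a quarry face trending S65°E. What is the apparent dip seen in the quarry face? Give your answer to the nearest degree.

The section lies 55° from the strike.
tan(apparent dip) = tan 74° · sin 55° = 2.8567
apparent dip = arctan 2.8567 = 70.71°

71°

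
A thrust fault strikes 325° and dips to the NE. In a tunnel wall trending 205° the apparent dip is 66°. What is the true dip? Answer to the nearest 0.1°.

68.9°

The section is 60° from the strike.
tan δ = tan α / sin β = tan 66° / sin 60° = 2.2460 / 0.8660 = 2.5935
δ = arctan(2.5935) = 68.91°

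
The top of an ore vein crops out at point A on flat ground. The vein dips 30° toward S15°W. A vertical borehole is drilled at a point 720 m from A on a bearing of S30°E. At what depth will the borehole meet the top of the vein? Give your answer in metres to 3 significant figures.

The hole lies 45° from the dip direction, so the down-dip offset is 720 × cos 45° = 509.12 m.
Depth = down-dip offset × tan(dip) = 509.12 × tan 30° = 509.12 × 0.5774
Depth = 293.94 m

294 m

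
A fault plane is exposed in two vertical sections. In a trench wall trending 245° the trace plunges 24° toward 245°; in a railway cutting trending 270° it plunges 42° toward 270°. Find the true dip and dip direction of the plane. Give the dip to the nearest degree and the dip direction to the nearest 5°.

true dip 52°, dip direction 315°

Each apparent-dip line lies in the plane. As unit vectors (x east, y north, z up), v₁ plunges 24°→245° and v₂ plunges 42°→270°.
The plane normal is n = v₁ × v₂ ∝ (-0.258, 0.252, 0.287).
Dip δ = arctan(|n_h|/n_z) = arctan(0.361/0.287) = 51.5°.
The horizontal component of n points toward azimuth atan2(n_x, n_y) = 314°, the dip direction.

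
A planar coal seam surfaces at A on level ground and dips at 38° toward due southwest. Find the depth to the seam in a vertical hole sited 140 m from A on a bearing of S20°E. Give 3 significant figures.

46.2 m

The hole lies 65° from the dip direction, so the down-dip offset is 140 × cos 65° = 59.17 m.
Depth = down-dip offset × tan(dip) = 59.17 × tan 38° = 59.17 × 0.7813
Depth = 46.23 m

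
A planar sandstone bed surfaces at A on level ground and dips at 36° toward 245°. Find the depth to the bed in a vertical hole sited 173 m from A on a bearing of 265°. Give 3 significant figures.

The hole lies 20° from the dip direction, so the down-dip offset is 173 × cos 20° = 162.57 m.
Depth = down-dip offset × tan(dip) = 162.57 × tan 36° = 162.57 × 0.7265
Depth = 118.11 m

118 m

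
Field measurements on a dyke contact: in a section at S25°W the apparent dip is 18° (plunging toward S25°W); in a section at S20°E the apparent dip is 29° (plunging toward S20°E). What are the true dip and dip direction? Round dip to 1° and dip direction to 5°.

The two traces are lines in the plane: v₁ = (sin 205°·cos 18°, cos 205°·cos 18°, −sin 18°), v₂ = (sin 160°·cos 29°, cos 160°·cos 29°, −sin 29°).
n = v₁ × v₂ = (0.164, -0.287, 0.588) (taken with n_z > 0).
True dip = arccos(n_z / |n|) = arccos(0.8716) = 29.4°.
Dip direction = azimuth of (n_x, n_y) = atan2(0.164, -0.287) = 150°.

true dip 29°, dip direction 150°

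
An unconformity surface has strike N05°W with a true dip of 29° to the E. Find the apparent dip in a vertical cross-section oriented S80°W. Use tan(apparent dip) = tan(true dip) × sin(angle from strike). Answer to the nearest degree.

Angle between strike (N05°W) and section (S80°W): β = 85°.
tan(apparent dip) = tan 29° · sin 85° = 0.5522
α = arctan(0.5522) = 28.91°

29°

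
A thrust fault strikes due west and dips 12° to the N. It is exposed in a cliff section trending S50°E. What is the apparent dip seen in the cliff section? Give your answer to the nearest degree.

8°

Angle between strike (due west) and section (S50°E): β = 40°.
tan α = tan 12° × sin 40° = 0.2126 × 0.6428 = 0.1366
α = arctan(0.1366) = 7.78°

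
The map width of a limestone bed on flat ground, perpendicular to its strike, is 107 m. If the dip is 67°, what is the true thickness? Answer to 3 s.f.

98.5 m

True thickness t = w · sin(dip) = 107 × sin 67°
t = 107 × 0.9205 = 98.494 m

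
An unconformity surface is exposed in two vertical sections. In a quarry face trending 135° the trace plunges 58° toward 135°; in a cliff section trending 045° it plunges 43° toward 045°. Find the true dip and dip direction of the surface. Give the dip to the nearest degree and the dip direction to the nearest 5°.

The two traces are lines in the plane: v₁ = (sin 135°·cos 58°, cos 135°·cos 58°, −sin 58°), v₂ = (sin 45°·cos 43°, cos 45°·cos 43°, −sin 43°).
Cross product v₁ × v₂ gives the pole to the plane: n ∝ (0.694, -0.183, 0.388).
True dip = arccos(n_z / |n|) = arccos(0.4751) = 61.6°.
Dip direction = atan2(0.694, -0.183) = 105° (azimuth of n's horizontal projection).

true dip 62°, dip direction 105°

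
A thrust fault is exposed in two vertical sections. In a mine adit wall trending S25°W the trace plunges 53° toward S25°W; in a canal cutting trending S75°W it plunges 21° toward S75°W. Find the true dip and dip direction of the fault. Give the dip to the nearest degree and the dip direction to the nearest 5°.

Each apparent-dip line lies in the plane. As unit vectors (x east, y north, z up), v₁ plunges 53°→S25°W and v₂ plunges 21°→S75°W.
The plane normal is n = v₁ × v₂ ∝ (-0.002, -0.629, 0.430).
Dip δ = arctan(|n_h|/n_z) = arctan(0.629/0.430) = 55.6°.
Dip direction = atan2(-0.002, -0.629) = 180° (azimuth of n's horizontal projection).

true dip 56°, dip direction 180°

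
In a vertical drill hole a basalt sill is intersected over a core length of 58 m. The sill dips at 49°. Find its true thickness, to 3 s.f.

38.1 m

True thickness t = h · cos(dip) = 58 × cos 49°
t = 58 × 0.6561 = 38.051 m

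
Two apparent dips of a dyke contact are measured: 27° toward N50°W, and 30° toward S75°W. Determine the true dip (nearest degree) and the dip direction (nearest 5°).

Represent each trace as a vector plunging at its apparent dip toward its trend (east-north-up frame): v₁ = (-0.683, 0.573, -0.454), v₂ = (-0.837, -0.224, -0.500).
n = v₁ × v₂ = (-0.388, 0.038, 0.632) (taken with n_z > 0).
Dip δ = arctan(|n_h|/n_z) = arctan(0.390/0.632) = 31.7°.
Dip direction = atan2(-0.388, 0.038) = 276° (azimuth of n's horizontal projection).

true dip 32°, dip direction 275°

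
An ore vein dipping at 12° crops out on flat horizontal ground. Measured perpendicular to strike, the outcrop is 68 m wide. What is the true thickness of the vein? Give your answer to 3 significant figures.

True thickness t = w · sin(dip) = 68 × sin 12°
t = 68 × 0.2079 = 14.138 m

14.1 m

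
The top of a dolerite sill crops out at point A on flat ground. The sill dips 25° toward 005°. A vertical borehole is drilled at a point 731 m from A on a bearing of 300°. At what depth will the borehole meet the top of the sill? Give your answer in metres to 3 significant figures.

The hole lies 65° from the dip direction, so the down-dip offset is 731 × cos 65° = 308.93 m.
Depth = down-dip offset × tan(dip) = 308.93 × tan 25° = 308.93 × 0.4663
Depth = 144.06 m

144 m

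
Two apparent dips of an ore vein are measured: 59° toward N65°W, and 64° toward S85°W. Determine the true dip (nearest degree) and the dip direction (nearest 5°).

Represent each trace as a vector plunging at its apparent dip toward its trend (east-north-up frame): v₁ = (-0.467, 0.218, -0.857), v₂ = (-0.437, -0.038, -0.899).
The plane normal is n = v₁ × v₂ ∝ (-0.228, -0.045, 0.113).
Dip δ = arctan(|n_h|/n_z) = arctan(0.233/0.113) = 64.1°.
The horizontal component of n points toward azimuth atan2(n_x, n_y) = 259°, the dip direction.

true dip 64°, dip direction 260°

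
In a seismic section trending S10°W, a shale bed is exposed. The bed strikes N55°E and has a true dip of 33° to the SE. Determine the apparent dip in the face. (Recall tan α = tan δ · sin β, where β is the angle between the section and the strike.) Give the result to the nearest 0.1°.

The section lies 45° from the strike.
tan(apparent dip) = tan 33° · sin 45° = 0.4592
α = arctan(0.4592) = 24.66°

24.7°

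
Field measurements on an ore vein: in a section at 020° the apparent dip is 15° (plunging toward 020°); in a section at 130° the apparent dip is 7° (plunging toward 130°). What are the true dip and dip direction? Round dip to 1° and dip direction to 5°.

The two traces are lines in the plane: v₁ = (sin 20°·cos 15°, cos 20°·cos 15°, −sin 15°), v₂ = (sin 130°·cos 7°, cos 130°·cos 7°, −sin 7°).
Cross product v₁ × v₂ gives the pole to the plane: n ∝ (0.276, 0.157, 0.901).
True dip = arccos(n_z / |n|) = arccos(0.9433) = 19.4°.
The horizontal component of n points toward azimuth atan2(n_x, n_y) = 60°, the dip direction.

true dip 19°, dip direction 060°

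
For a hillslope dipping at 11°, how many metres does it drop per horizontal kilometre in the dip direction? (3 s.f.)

drop per km = 1000 × tan 11° = 1000 × 0.1944

194 m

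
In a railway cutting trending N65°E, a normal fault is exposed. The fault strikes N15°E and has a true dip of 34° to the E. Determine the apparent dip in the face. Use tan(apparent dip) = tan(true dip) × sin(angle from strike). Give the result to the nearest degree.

Angle between strike (N15°E) and section (N65°E): β = 50°.
tan α = tan 34° × sin 50° = 0.6745 × 0.7660 = 0.5167
apparent dip = arctan 0.5167 = 27.33°

27°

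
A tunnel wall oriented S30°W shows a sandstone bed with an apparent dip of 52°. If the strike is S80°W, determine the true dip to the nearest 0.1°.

59.1°

The section is 50° from the strike.
tan δ = tan α / sin β = tan 52° / sin 50° = 1.2799 / 0.7660 = 1.6708
true dip = arctan 1.6708 = 59.10°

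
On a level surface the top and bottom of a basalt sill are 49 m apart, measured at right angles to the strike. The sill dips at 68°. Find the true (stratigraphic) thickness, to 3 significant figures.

45.4 m

True thickness t = w · sin(dip) = 49 × sin 68°
t = 49 × 0.9272 = 45.432 m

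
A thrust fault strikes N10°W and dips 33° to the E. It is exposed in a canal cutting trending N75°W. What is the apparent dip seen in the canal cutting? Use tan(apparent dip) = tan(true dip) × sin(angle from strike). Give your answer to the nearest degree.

30°

The section lies 65° from the strike.
tan(apparent dip) = tan 33° · sin 65° = 0.5886
apparent dip = arctan 0.5886 = 30.48°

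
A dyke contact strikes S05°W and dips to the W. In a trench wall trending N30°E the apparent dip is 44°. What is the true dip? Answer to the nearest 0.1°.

The section is 25° from the strike.
tan δ = tan α / sin β = tan 44° / sin 25° = 0.9657 / 0.4226 = 2.2850
true dip = arctan 2.2850 = 66.36°

66.4°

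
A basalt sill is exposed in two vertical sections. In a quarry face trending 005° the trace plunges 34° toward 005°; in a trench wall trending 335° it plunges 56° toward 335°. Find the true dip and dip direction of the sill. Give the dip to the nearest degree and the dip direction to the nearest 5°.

Each apparent-dip line lies in the plane. As unit vectors (x east, y north, z up), v₁ plunges 34°→005° and v₂ plunges 56°→335°.
Cross product v₁ × v₂ gives the pole to the plane: n ∝ (-0.401, 0.192, 0.232).
True dip = arccos(n_z / |n|) = arccos(0.4621) = 62.5°.
The horizontal component of n points toward azimuth atan2(n_x, n_y) = 296°, the dip direction.

true dip 62°, dip direction 295°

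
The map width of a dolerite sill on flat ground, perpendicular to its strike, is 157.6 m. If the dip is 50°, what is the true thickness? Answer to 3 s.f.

True thickness t = w · sin(dip) = 157.6 × sin 50°
t = 157.6 × 0.7660 = 120.729 m

121 m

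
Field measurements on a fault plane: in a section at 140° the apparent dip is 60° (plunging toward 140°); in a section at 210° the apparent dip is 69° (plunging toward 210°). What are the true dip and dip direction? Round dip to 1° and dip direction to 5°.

true dip 70°, dip direction 190°

The two traces are lines in the plane: v₁ = (sin 140°·cos 60°, cos 140°·cos 60°, −sin 60°), v₂ = (sin 210°·cos 69°, cos 210°·cos 69°, −sin 69°).
The plane normal is n = v₁ × v₂ ∝ (-0.089, -0.455, 0.168).
tan δ = √(n_x²+n_y²)/n_z = 0.464/0.168, so δ = 70.0°.
Dip direction = atan2(-0.089, -0.455) = 191° (azimuth of n's horizontal projection).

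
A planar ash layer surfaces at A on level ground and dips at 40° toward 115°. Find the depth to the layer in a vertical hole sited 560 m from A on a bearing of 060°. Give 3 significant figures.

The hole lies 55° from the dip direction, so the down-dip offset is 560 × cos 55° = 321.20 m.
Depth = down-dip offset × tan(dip) = 321.20 × tan 40° = 321.20 × 0.8391
Depth = 269.52 m

270 m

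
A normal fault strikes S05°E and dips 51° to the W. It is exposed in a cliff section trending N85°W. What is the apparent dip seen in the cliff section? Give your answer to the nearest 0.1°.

50.6°

The section lies 80° from the strike.
tan(apparent dip) = tan 51° · sin 80° = 1.2161
α = arctan(1.2161) = 50.57°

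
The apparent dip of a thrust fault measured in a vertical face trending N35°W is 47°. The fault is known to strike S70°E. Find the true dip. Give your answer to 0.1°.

β = acute angle between strike S70°E and section N35°W = 35°.
tan δ = tan α / sin β = tan 47° / sin 35° = 1.0724 / 0.5736 = 1.8696
δ = arctan(1.8696) = 61.86°

61.9°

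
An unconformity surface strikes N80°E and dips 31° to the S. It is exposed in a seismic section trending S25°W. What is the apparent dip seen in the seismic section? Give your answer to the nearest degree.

The section lies 55° from the strike.
tan(apparent dip) = tan 31° · sin 55° = 0.4922
α = arctan(0.4922) = 26.21°

26°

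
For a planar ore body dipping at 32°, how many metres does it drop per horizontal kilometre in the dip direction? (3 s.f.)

625 m

drop per km = 1000 × tan 32° = 1000 × 0.6249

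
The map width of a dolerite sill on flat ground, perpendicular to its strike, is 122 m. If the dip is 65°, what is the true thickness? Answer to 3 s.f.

111 m

True thickness t = w · sin(dip) = 122 × sin 65°
t = 122 × 0.9063 = 110.570 m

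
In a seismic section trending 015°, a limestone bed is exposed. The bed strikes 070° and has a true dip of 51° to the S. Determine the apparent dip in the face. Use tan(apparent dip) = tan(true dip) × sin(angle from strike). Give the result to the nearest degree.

Angle between strike (070°) and section (015°): β = 55°.
tan α = tan 51° × sin 55° = 1.2349 × 0.8192 = 1.0116
apparent dip = arctan 1.0116 = 45.33°

45°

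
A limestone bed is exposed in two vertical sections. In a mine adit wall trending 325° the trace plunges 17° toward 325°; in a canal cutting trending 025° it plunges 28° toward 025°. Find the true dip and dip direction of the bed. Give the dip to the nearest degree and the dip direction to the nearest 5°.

Represent each trace as a vector plunging at its apparent dip toward its trend (east-north-up frame): v₁ = (-0.549, 0.783, -0.292), v₂ = (0.373, 0.800, -0.469).
The plane normal is n = v₁ × v₂ ∝ (0.134, 0.367, 0.731).
tan δ = √(n_x²+n_y²)/n_z = 0.390/0.731, so δ = 28.1°.
Dip direction = atan2(0.134, 0.367) = 20° (azimuth of n's horizontal projection).

true dip 28°, dip direction 020°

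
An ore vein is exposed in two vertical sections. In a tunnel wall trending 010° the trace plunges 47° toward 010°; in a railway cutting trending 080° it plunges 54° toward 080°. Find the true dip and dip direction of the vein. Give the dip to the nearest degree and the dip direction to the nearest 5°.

true dip 57°, dip direction 055°

The two traces are lines in the plane: v₁ = (sin 10°·cos 47°, cos 10°·cos 47°, −sin 47°), v₂ = (sin 80°·cos 54°, cos 80°·cos 54°, −sin 54°).
n = v₁ × v₂ = (0.469, 0.328, 0.377) (taken with n_z > 0).
tan δ = √(n_x²+n_y²)/n_z = 0.572/0.377, so δ = 56.6°.
Dip direction = azimuth of (n_x, n_y) = atan2(0.469, 0.328) = 55°.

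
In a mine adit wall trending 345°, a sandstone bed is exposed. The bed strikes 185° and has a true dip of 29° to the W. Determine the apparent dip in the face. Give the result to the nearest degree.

The section lies 20° from the strike.
tan α = tan 29° × sin 20° = 0.5543 × 0.3420 = 0.1896
α = arctan(0.1896) = 10.74°

11°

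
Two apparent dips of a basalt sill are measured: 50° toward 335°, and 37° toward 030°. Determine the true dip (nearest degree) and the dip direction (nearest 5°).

Each apparent-dip line lies in the plane. As unit vectors (x east, y north, z up), v₁ plunges 50°→335° and v₂ plunges 37°→030°.
n = v₁ × v₂ = (-0.179, 0.469, 0.421) (taken with n_z > 0).
True dip = arccos(n_z / |n|) = arccos(0.6418) = 50.1°.
Dip direction = azimuth of (n_x, n_y) = atan2(-0.179, 0.469) = 339°.

true dip 50°, dip direction 340°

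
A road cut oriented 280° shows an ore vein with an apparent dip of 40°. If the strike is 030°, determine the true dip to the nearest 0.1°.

41.8°

The section is 70° from the strike.
tan(true dip) = tan 40° / sin 70° = 0.8930
true dip = arctan 0.8930 = 41.76°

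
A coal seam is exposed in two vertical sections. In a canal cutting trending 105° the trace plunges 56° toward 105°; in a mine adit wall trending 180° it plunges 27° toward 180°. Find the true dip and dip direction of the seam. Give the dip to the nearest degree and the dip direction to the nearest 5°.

true dip 56°, dip direction 110°

Represent each trace as a vector plunging at its apparent dip toward its trend (east-north-up frame): v₁ = (0.540, -0.145, -0.829), v₂ = (0.000, -0.891, -0.454).
Cross product v₁ × v₂ gives the pole to the plane: n ∝ (0.673, -0.245, 0.481).
True dip = arccos(n_z / |n|) = arccos(0.5577) = 56.1°.
The horizontal component of n points toward azimuth atan2(n_x, n_y) = 110°, the dip direction.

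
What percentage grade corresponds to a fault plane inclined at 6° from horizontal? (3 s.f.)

grade % = 100 × tan 6° = 100 × 0.1051

10.5%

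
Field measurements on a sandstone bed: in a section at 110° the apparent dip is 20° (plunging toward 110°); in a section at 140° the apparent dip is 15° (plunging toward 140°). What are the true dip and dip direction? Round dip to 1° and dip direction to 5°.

Each apparent-dip line lies in the plane. As unit vectors (x east, y north, z up), v₁ plunges 20°→110° and v₂ plunges 15°→140°.
n = v₁ × v₂ = (0.170, -0.016, 0.454) (taken with n_z > 0).
True dip = arccos(n_z / |n|) = arccos(0.9360) = 20.6°.
The horizontal component of n points toward azimuth atan2(n_x, n_y) = 95°, the dip direction.

true dip 21°, dip direction 095°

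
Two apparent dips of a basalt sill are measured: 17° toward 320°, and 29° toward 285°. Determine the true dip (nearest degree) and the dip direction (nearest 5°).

Represent each trace as a vector plunging at its apparent dip toward its trend (east-north-up frame): v₁ = (-0.615, 0.733, -0.292), v₂ = (-0.845, 0.226, -0.485).
The plane normal is n = v₁ × v₂ ∝ (-0.289, -0.051, 0.480).
tan δ = √(n_x²+n_y²)/n_z = 0.293/0.480, so δ = 31.5°.
The horizontal component of n points toward azimuth atan2(n_x, n_y) = 260°, the dip direction.

true dip 31°, dip direction 260°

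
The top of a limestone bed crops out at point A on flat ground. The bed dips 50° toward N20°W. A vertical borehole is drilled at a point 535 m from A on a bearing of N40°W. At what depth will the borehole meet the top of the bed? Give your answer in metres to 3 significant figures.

599 m

The hole lies 20° from the dip direction, so the down-dip offset is 535 × cos 20° = 502.74 m.
Depth = down-dip offset × tan(dip) = 502.74 × tan 50° = 502.74 × 1.1918
Depth = 599.14 m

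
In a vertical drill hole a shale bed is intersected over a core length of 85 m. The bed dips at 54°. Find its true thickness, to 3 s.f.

True thickness t = h · cos(dip) = 85 × cos 54°
t = 85 × 0.5878 = 49.962 m

50.0 m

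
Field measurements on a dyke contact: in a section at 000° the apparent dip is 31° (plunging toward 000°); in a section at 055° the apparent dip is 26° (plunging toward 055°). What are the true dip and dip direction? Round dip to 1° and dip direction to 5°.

Each apparent-dip line lies in the plane. As unit vectors (x east, y north, z up), v₁ plunges 31°→000° and v₂ plunges 26°→055°.
Cross product v₁ × v₂ gives the pole to the plane: n ∝ (0.110, 0.379, 0.631).
True dip = arccos(n_z / |n|) = arccos(0.8477) = 32.0°.
Dip direction = atan2(0.110, 0.379) = 16° (azimuth of n's horizontal projection).

true dip 32°, dip direction 015°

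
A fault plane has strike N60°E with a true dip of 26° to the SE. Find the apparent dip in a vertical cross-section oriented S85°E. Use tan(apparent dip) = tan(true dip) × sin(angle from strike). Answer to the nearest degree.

16°

Angle between strike (N60°E) and section (S85°E): β = 35°.
tan(apparent dip) = tan 26° · sin 35° = 0.2798
apparent dip = arctan 0.2798 = 15.63°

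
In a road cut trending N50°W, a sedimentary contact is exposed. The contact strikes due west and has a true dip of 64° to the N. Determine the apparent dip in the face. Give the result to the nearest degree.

The strike is due west and the section trends N50°W; the acute angle between them is β = 40°.
tan α = tan 64° × sin 40° = 2.0503 × 0.6428 = 1.3179
α = arctan(1.3179) = 52.81°

53°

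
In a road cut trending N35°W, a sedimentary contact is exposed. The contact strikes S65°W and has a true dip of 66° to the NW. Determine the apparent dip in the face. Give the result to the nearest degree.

66°

Angle between strike (S65°W) and section (N35°W): β = 80°.
tan(apparent dip) = tan 66° · sin 80° = 2.2119
α = arctan(2.2119) = 65.67°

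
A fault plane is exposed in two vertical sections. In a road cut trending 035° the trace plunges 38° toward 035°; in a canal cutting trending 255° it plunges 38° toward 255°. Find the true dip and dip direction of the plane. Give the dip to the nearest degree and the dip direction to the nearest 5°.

true dip 66°, dip direction 325°

Represent each trace as a vector plunging at its apparent dip toward its trend (east-north-up frame): v₁ = (0.452, 0.646, -0.616), v₂ = (-0.761, -0.204, -0.616).
n = v₁ × v₂ = (-0.523, 0.747, 0.399) (taken with n_z > 0).
True dip = arccos(n_z / |n|) = arccos(0.4010) = 66.4°.
Dip direction = atan2(-0.523, 0.747) = 325° (azimuth of n's horizontal projection).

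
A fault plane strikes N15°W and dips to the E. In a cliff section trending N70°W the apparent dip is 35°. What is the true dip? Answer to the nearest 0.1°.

β = acute angle between strike N15°W and section N70°W = 55°.
tan(true dip) = tan 35° / sin 55° = 0.8548
true dip = arctan 0.8548 = 40.52°

40.5°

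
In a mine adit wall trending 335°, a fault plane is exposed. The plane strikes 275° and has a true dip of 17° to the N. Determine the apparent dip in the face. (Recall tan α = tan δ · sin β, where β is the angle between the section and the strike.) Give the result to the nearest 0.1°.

14.8°

Angle between strike (275°) and section (335°): β = 60°.
tan α = tan 17° × sin 60° = 0.3057 × 0.8660 = 0.2648
apparent dip = arctan 0.2648 = 14.83°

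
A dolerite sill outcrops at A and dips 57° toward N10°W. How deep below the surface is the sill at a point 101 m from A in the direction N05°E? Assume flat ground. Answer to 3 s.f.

150 m

The hole lies 15° from the dip direction, so the down-dip offset is 101 × cos 15° = 97.56 m.
Depth = down-dip offset × tan(dip) = 97.56 × tan 57° = 97.56 × 1.5399
Depth = 150.23 m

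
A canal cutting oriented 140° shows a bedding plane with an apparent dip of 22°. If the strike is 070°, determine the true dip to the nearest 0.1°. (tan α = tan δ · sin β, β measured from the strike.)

23.3°

The section is 70° from the strike.
tan(true dip) = tan 22° / sin 70° = 0.4300
δ = arctan(0.4300) = 23.27°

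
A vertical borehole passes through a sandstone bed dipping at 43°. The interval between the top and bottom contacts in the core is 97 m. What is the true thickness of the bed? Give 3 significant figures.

True thickness t = h · cos(dip) = 97 × cos 43°
t = 97 × 0.7314 = 70.941 m

70.9 m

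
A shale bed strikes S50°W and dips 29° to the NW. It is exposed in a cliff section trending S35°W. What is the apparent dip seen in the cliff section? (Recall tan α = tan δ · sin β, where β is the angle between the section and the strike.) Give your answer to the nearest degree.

The section lies 15° from the strike.
tan(apparent dip) = tan 29° · sin 15° = 0.1435
apparent dip = arctan 0.1435 = 8.16°

8°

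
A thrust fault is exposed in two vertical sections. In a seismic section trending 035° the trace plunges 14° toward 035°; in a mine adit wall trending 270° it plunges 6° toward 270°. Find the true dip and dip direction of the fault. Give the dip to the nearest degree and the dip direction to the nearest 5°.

true dip 21°, dip direction 345°

Represent each trace as a vector plunging at its apparent dip toward its trend (east-north-up frame): v₁ = (0.557, 0.795, -0.242), v₂ = (-0.995, -0.000, -0.105).
Cross product v₁ × v₂ gives the pole to the plane: n ∝ (-0.083, 0.299, 0.790).
tan δ = √(n_x²+n_y²)/n_z = 0.310/0.790, so δ = 21.4°.
Dip direction = atan2(-0.083, 0.299) = 344° (azimuth of n's horizontal projection).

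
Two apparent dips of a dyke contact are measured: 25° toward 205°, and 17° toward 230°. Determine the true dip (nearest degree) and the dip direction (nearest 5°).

The two traces are lines in the plane: v₁ = (sin 205°·cos 25°, cos 205°·cos 25°, −sin 25°), v₂ = (sin 230°·cos 17°, cos 230°·cos 17°, −sin 17°).
n = v₁ × v₂ = (0.020, -0.198, 0.366) (taken with n_z > 0).
Dip δ = arctan(|n_h|/n_z) = arctan(0.199/0.366) = 28.5°.
The horizontal component of n points toward azimuth atan2(n_x, n_y) = 174°, the dip direction.

true dip 28°, dip direction 175°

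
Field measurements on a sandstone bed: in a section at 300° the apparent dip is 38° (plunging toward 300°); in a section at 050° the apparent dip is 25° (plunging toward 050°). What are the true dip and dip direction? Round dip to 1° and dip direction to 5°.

The two traces are lines in the plane: v₁ = (sin 300°·cos 38°, cos 300°·cos 38°, −sin 38°), v₂ = (sin 50°·cos 25°, cos 50°·cos 25°, −sin 25°).
The plane normal is n = v₁ × v₂ ∝ (-0.192, 0.716, 0.671).
Dip δ = arctan(|n_h|/n_z) = arctan(0.741/0.671) = 47.8°.
The horizontal component of n points toward azimuth atan2(n_x, n_y) = 345°, the dip direction.

true dip 48°, dip direction 345°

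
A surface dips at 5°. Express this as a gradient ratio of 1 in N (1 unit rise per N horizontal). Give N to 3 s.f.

1 : N means tan θ = 1/N, so N = 1/tan 5° = 1/0.0875

1 in 11.4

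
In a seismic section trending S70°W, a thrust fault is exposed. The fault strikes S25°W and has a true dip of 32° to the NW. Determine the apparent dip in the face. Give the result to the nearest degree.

24°

The section lies 45° from the strike.
tan α = tan 32° × sin 45° = 0.6249 × 0.7071 = 0.4418
apparent dip = arctan 0.4418 = 23.84°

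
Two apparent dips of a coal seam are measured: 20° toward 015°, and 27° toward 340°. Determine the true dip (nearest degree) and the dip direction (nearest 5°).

true dip 27°, dip direction 330°

Represent each trace as a vector plunging at its apparent dip toward its trend (east-north-up frame): v₁ = (0.243, 0.908, -0.342), v₂ = (-0.305, 0.837, -0.454).
Cross product v₁ × v₂ gives the pole to the plane: n ∝ (-0.126, 0.215, 0.480).
tan δ = √(n_x²+n_y²)/n_z = 0.249/0.480, so δ = 27.4°.
Dip direction = azimuth of (n_x, n_y) = atan2(-0.126, 0.215) = 330°.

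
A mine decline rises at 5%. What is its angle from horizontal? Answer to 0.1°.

tan θ = 5/100 = 0.0500
θ = arctan(0.0500) = 2.86°

2.9°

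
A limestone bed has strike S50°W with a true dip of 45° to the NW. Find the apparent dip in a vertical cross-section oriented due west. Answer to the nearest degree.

The section lies 40° from the strike.
tan α = tan 45° × sin 40° = 1.0000 × 0.6428 = 0.6428
α = arctan(0.6428) = 32.73°

33°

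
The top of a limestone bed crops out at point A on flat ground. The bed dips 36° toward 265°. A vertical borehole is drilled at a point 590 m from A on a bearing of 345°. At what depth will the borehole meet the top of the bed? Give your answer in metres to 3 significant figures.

The hole lies 80° from the dip direction, so the down-dip offset is 590 × cos 80° = 102.45 m.
Depth = down-dip offset × tan(dip) = 102.45 × tan 36° = 102.45 × 0.7265
Depth = 74.44 m

74.4 m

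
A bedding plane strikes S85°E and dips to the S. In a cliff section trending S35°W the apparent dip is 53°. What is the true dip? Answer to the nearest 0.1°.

56.9°

The section is 60° from the strike.
tan(true dip) = tan 53° / sin 60° = 1.5323
δ = arctan(1.5323) = 56.87°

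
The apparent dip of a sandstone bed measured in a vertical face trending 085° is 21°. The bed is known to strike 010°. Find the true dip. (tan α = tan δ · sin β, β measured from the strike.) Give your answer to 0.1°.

21.7°

The section is 75° from the strike.
tan(true dip) = tan 21° / sin 75° = 0.3974
true dip = arctan 0.3974 = 21.67°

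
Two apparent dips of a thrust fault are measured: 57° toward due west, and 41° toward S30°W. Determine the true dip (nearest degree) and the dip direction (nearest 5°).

true dip 57°, dip direction 265°

Each apparent-dip line lies in the plane. As unit vectors (x east, y north, z up), v₁ plunges 57°→due west and v₂ plunges 41°→S30°W.
n = v₁ × v₂ = (-0.548, -0.041, 0.356) (taken with n_z > 0).
True dip = arccos(n_z / |n|) = arccos(0.5436) = 57.1°.
Dip direction = azimuth of (n_x, n_y) = atan2(-0.548, -0.041) = 266°.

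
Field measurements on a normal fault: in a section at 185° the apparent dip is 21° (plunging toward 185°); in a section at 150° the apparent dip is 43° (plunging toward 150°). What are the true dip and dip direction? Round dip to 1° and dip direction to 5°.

The two traces are lines in the plane: v₁ = (sin 185°·cos 21°, cos 185°·cos 21°, −sin 21°), v₂ = (sin 150°·cos 43°, cos 150°·cos 43°, −sin 43°).
The plane normal is n = v₁ × v₂ ∝ (0.407, -0.187, 0.392).
Dip δ = arctan(|n_h|/n_z) = arctan(0.448/0.392) = 48.8°.
Dip direction = atan2(0.407, -0.187) = 115° (azimuth of n's horizontal projection).

true dip 49°, dip direction 115°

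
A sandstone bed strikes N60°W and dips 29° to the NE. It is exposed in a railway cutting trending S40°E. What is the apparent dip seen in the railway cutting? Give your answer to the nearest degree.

11°

The section lies 20° from the strike.
tan α = tan 29° × sin 20° = 0.5543 × 0.3420 = 0.1896
apparent dip = arctan 0.1896 = 10.74°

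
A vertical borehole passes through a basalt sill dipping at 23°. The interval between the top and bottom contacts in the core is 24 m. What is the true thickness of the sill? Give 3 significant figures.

True thickness t = h · cos(dip) = 24 × cos 23°
t = 24 × 0.9205 = 22.092 m

22.1 m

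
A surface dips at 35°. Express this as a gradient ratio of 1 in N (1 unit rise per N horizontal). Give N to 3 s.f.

1 in 1.43

1 : N means tan θ = 1/N, so N = 1/tan 35° = 1/0.7002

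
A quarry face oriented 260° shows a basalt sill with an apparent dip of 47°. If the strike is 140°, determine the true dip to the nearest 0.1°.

51.1°

The section is 60° from the strike.
tan(true dip) = tan 47° / sin 60° = 1.2383
δ = arctan(1.2383) = 51.08°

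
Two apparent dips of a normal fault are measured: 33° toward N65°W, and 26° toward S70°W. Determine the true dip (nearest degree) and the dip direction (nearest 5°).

true dip 33°, dip direction 290°

Represent each trace as a vector plunging at its apparent dip toward its trend (east-north-up frame): v₁ = (-0.760, 0.354, -0.545), v₂ = (-0.845, -0.307, -0.438).
Cross product v₁ × v₂ gives the pole to the plane: n ∝ (-0.323, 0.127, 0.533).
True dip = arccos(n_z / |n|) = arccos(0.8382) = 33.1°.
Dip direction = azimuth of (n_x, n_y) = atan2(-0.323, 0.127) = 291°.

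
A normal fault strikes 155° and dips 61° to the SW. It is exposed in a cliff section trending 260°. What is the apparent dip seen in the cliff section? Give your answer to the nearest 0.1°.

60.2°

The section lies 75° from the strike.
tan α = tan 61° × sin 75° = 1.8040 × 0.9659 = 1.7426
apparent dip = arctan 1.7426 = 60.15°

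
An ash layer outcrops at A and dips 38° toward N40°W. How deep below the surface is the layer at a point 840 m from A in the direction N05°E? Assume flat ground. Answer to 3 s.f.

464 m

The hole lies 45° from the dip direction, so the down-dip offset is 840 × cos 45° = 593.97 m.
Depth = down-dip offset × tan(dip) = 593.97 × tan 38° = 593.97 × 0.7813
Depth = 464.06 m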